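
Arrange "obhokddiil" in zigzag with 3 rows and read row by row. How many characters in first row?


Zigzag "obhokddiil" into 3 rows:
Placing characters:
  'o' => row 0
  'b' => row 1
  'h' => row 2
  'o' => row 1
  'k' => row 0
  'd' => row 1
  'd' => row 2
  'i' => row 1
  'i' => row 0
  'l' => row 1
Rows:
  Row 0: "oki"
  Row 1: "bodil"
  Row 2: "hd"
First row length: 3

3


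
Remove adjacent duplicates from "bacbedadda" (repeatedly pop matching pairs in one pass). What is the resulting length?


Input: bacbedadda
Stack-based adjacent duplicate removal:
  Read 'b': push. Stack: b
  Read 'a': push. Stack: ba
  Read 'c': push. Stack: bac
  Read 'b': push. Stack: bacb
  Read 'e': push. Stack: bacbe
  Read 'd': push. Stack: bacbed
  Read 'a': push. Stack: bacbeda
  Read 'd': push. Stack: bacbedad
  Read 'd': matches stack top 'd' => pop. Stack: bacbeda
  Read 'a': matches stack top 'a' => pop. Stack: bacbed
Final stack: "bacbed" (length 6)

6


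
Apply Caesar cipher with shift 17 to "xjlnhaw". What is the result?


Caesar cipher: shift "xjlnhaw" by 17
  'x' (pos 23) + 17 = pos 14 = 'o'
  'j' (pos 9) + 17 = pos 0 = 'a'
  'l' (pos 11) + 17 = pos 2 = 'c'
  'n' (pos 13) + 17 = pos 4 = 'e'
  'h' (pos 7) + 17 = pos 24 = 'y'
  'a' (pos 0) + 17 = pos 17 = 'r'
  'w' (pos 22) + 17 = pos 13 = 'n'
Result: oaceyrn

oaceyrn


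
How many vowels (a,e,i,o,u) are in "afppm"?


Input: afppm
Checking each character:
  'a' at position 0: vowel (running total: 1)
  'f' at position 1: consonant
  'p' at position 2: consonant
  'p' at position 3: consonant
  'm' at position 4: consonant
Total vowels: 1

1


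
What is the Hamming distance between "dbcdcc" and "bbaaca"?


Comparing "dbcdcc" and "bbaaca" position by position:
  Position 0: 'd' vs 'b' => differ
  Position 1: 'b' vs 'b' => same
  Position 2: 'c' vs 'a' => differ
  Position 3: 'd' vs 'a' => differ
  Position 4: 'c' vs 'c' => same
  Position 5: 'c' vs 'a' => differ
Total differences (Hamming distance): 4

4


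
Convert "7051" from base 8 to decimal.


Input: "7051" in base 8
Positional expansion:
  Digit '7' (value 7) x 8^3 = 3584
  Digit '0' (value 0) x 8^2 = 0
  Digit '5' (value 5) x 8^1 = 40
  Digit '1' (value 1) x 8^0 = 1
Sum = 3625

3625


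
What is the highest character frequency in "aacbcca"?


Input: aacbcca
Character counts:
  'a': 3
  'b': 1
  'c': 3
Maximum frequency: 3

3


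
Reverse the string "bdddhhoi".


Input: bdddhhoi
Reading characters right to left:
  Position 7: 'i'
  Position 6: 'o'
  Position 5: 'h'
  Position 4: 'h'
  Position 3: 'd'
  Position 2: 'd'
  Position 1: 'd'
  Position 0: 'b'
Reversed: iohhdddb

iohhdddb


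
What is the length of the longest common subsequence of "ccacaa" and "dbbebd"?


LCS of "ccacaa" and "dbbebd"
DP table:
           d    b    b    e    b    d
      0    0    0    0    0    0    0
  c   0    0    0    0    0    0    0
  c   0    0    0    0    0    0    0
  a   0    0    0    0    0    0    0
  c   0    0    0    0    0    0    0
  a   0    0    0    0    0    0    0
  a   0    0    0    0    0    0    0
LCS length = dp[6][6] = 0

0


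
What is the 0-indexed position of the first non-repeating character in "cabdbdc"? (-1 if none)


Input: cabdbdc
Character frequencies:
  'a': 1
  'b': 2
  'c': 2
  'd': 2
Scanning left to right for freq == 1:
  Position 0 ('c'): freq=2, skip
  Position 1 ('a'): unique! => answer = 1

1


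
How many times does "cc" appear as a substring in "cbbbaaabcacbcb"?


Searching for "cc" in "cbbbaaabcacbcb"
Scanning each position:
  Position 0: "cb" => no
  Position 1: "bb" => no
  Position 2: "bb" => no
  Position 3: "ba" => no
  Position 4: "aa" => no
  Position 5: "aa" => no
  Position 6: "ab" => no
  Position 7: "bc" => no
  Position 8: "ca" => no
  Position 9: "ac" => no
  Position 10: "cb" => no
  Position 11: "bc" => no
  Position 12: "cb" => no
Total occurrences: 0

0


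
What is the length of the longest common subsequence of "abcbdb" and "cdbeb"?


LCS of "abcbdb" and "cdbeb"
DP table:
           c    d    b    e    b
      0    0    0    0    0    0
  a   0    0    0    0    0    0
  b   0    0    0    1    1    1
  c   0    1    1    1    1    1
  b   0    1    1    2    2    2
  d   0    1    2    2    2    2
  b   0    1    2    3    3    3
LCS length = dp[6][5] = 3

3


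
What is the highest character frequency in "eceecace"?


Input: eceecace
Character counts:
  'a': 1
  'c': 3
  'e': 4
Maximum frequency: 4

4


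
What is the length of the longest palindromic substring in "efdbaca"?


Input: "efdbaca"
Checking substrings for palindromes:
  [4:7] "aca" (len 3) => palindrome
Longest palindromic substring: "aca" with length 3

3


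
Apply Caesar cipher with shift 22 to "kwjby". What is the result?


Caesar cipher: shift "kwjby" by 22
  'k' (pos 10) + 22 = pos 6 = 'g'
  'w' (pos 22) + 22 = pos 18 = 's'
  'j' (pos 9) + 22 = pos 5 = 'f'
  'b' (pos 1) + 22 = pos 23 = 'x'
  'y' (pos 24) + 22 = pos 20 = 'u'
Result: gsfxu

gsfxu


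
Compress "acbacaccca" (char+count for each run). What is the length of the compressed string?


Input: acbacaccca
Runs:
  'a' x 1 => "a1"
  'c' x 1 => "c1"
  'b' x 1 => "b1"
  'a' x 1 => "a1"
  'c' x 1 => "c1"
  'a' x 1 => "a1"
  'c' x 3 => "c3"
  'a' x 1 => "a1"
Compressed: "a1c1b1a1c1a1c3a1"
Compressed length: 16

16


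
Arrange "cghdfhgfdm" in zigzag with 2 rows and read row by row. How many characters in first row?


Zigzag "cghdfhgfdm" into 2 rows:
Placing characters:
  'c' => row 0
  'g' => row 1
  'h' => row 0
  'd' => row 1
  'f' => row 0
  'h' => row 1
  'g' => row 0
  'f' => row 1
  'd' => row 0
  'm' => row 1
Rows:
  Row 0: "chfgd"
  Row 1: "gdhfm"
First row length: 5

5


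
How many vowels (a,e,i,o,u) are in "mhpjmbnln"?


Input: mhpjmbnln
Checking each character:
  'm' at position 0: consonant
  'h' at position 1: consonant
  'p' at position 2: consonant
  'j' at position 3: consonant
  'm' at position 4: consonant
  'b' at position 5: consonant
  'n' at position 6: consonant
  'l' at position 7: consonant
  'n' at position 8: consonant
Total vowels: 0

0


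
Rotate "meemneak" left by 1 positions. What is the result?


Input: "meemneak", rotate left by 1
First 1 characters: "m"
Remaining characters: "eemneak"
Concatenate remaining + first: "eemneak" + "m" = "eemneakm"

eemneakm


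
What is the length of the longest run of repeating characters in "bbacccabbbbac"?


Input: "bbacccabbbbac"
Scanning for longest run:
  Position 1 ('b'): continues run of 'b', length=2
  Position 2 ('a'): new char, reset run to 1
  Position 3 ('c'): new char, reset run to 1
  Position 4 ('c'): continues run of 'c', length=2
  Position 5 ('c'): continues run of 'c', length=3
  Position 6 ('a'): new char, reset run to 1
  Position 7 ('b'): new char, reset run to 1
  Position 8 ('b'): continues run of 'b', length=2
  Position 9 ('b'): continues run of 'b', length=3
  Position 10 ('b'): continues run of 'b', length=4
  Position 11 ('a'): new char, reset run to 1
  Position 12 ('c'): new char, reset run to 1
Longest run: 'b' with length 4

4


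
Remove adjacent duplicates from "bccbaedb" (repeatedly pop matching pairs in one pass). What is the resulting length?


Input: bccbaedb
Stack-based adjacent duplicate removal:
  Read 'b': push. Stack: b
  Read 'c': push. Stack: bc
  Read 'c': matches stack top 'c' => pop. Stack: b
  Read 'b': matches stack top 'b' => pop. Stack: (empty)
  Read 'a': push. Stack: a
  Read 'e': push. Stack: ae
  Read 'd': push. Stack: aed
  Read 'b': push. Stack: aedb
Final stack: "aedb" (length 4)

4


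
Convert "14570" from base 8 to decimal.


Input: "14570" in base 8
Positional expansion:
  Digit '1' (value 1) x 8^4 = 4096
  Digit '4' (value 4) x 8^3 = 2048
  Digit '5' (value 5) x 8^2 = 320
  Digit '7' (value 7) x 8^1 = 56
  Digit '0' (value 0) x 8^0 = 0
Sum = 6520

6520


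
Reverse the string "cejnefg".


Input: cejnefg
Reading characters right to left:
  Position 6: 'g'
  Position 5: 'f'
  Position 4: 'e'
  Position 3: 'n'
  Position 2: 'j'
  Position 1: 'e'
  Position 0: 'c'
Reversed: gfenjec

gfenjec


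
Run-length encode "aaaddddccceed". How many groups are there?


Input: aaaddddccceed
Scanning for consecutive runs:
  Group 1: 'a' x 3 (positions 0-2)
  Group 2: 'd' x 4 (positions 3-6)
  Group 3: 'c' x 3 (positions 7-9)
  Group 4: 'e' x 2 (positions 10-11)
  Group 5: 'd' x 1 (positions 12-12)
Total groups: 5

5


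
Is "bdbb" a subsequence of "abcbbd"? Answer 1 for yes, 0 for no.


Check if "bdbb" is a subsequence of "abcbbd"
Greedy scan:
  Position 0 ('a'): no match needed
  Position 1 ('b'): matches sub[0] = 'b'
  Position 2 ('c'): no match needed
  Position 3 ('b'): no match needed
  Position 4 ('b'): no match needed
  Position 5 ('d'): matches sub[1] = 'd'
Only matched 2/4 characters => not a subsequence

0


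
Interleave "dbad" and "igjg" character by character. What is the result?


Interleaving "dbad" and "igjg":
  Position 0: 'd' from first, 'i' from second => "di"
  Position 1: 'b' from first, 'g' from second => "bg"
  Position 2: 'a' from first, 'j' from second => "aj"
  Position 3: 'd' from first, 'g' from second => "dg"
Result: dibgajdg

dibgajdg


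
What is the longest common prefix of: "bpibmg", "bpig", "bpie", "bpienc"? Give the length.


Words: bpibmg, bpig, bpie, bpienc
  Position 0: all 'b' => match
  Position 1: all 'p' => match
  Position 2: all 'i' => match
  Position 3: ('b', 'g', 'e', 'e') => mismatch, stop
LCP = "bpi" (length 3)

3


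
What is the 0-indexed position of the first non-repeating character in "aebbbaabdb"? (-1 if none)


Input: aebbbaabdb
Character frequencies:
  'a': 3
  'b': 5
  'd': 1
  'e': 1
Scanning left to right for freq == 1:
  Position 0 ('a'): freq=3, skip
  Position 1 ('e'): unique! => answer = 1

1


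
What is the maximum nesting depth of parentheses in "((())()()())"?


Input: "((())()()())"
Tracking depth:
  Position 0 '(': depth becomes 1
  Position 1 '(': depth becomes 2
  Position 2 '(': depth becomes 3
  Position 3 ')': depth becomes 2
  Position 4 ')': depth becomes 1
  Position 5 '(': depth becomes 2
  Position 6 ')': depth becomes 1
  Position 7 '(': depth becomes 2
  Position 8 ')': depth becomes 1
  Position 9 '(': depth becomes 2
  Position 10 ')': depth becomes 1
  Position 11 ')': depth becomes 0
Maximum depth reached: 3

3


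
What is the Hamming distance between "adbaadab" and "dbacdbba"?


Comparing "adbaadab" and "dbacdbba" position by position:
  Position 0: 'a' vs 'd' => differ
  Position 1: 'd' vs 'b' => differ
  Position 2: 'b' vs 'a' => differ
  Position 3: 'a' vs 'c' => differ
  Position 4: 'a' vs 'd' => differ
  Position 5: 'd' vs 'b' => differ
  Position 6: 'a' vs 'b' => differ
  Position 7: 'b' vs 'a' => differ
Total differences (Hamming distance): 8

8


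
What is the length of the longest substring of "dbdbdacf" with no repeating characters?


Input: "dbdbdacf"
Sliding window (track last position of each char):
  Position 0 ('d'): window [0,0] length 1 -- new best
  Position 1 ('b'): window [0,1] length 2 -- new best
  Position 2 ('d'): repeat (last at 0), move window start to 1
  Position 2 ('d'): window [1,2] length 2
  Position 3 ('b'): repeat (last at 1), move window start to 2
  Position 3 ('b'): window [2,3] length 2
  Position 4 ('d'): repeat (last at 2), move window start to 3
  Position 4 ('d'): window [3,4] length 2
  Position 5 ('a'): window [3,5] length 3 -- new best
  Position 6 ('c'): window [3,6] length 4 -- new best
  Position 7 ('f'): window [3,7] length 5 -- new best
Longest substring with no repeats: "bdacf" with length 5

5


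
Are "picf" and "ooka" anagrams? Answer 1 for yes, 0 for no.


Strings: "picf", "ooka"
Sorted first:  cfip
Sorted second: akoo
Differ at position 0: 'c' vs 'a' => not anagrams

0


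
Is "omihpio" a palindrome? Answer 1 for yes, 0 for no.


Input: omihpio
Reversed: oiphimo
  Compare pos 0 ('o') with pos 6 ('o'): match
  Compare pos 1 ('m') with pos 5 ('i'): MISMATCH
  Compare pos 2 ('i') with pos 4 ('p'): MISMATCH
Result: not a palindrome

0


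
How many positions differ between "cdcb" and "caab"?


Comparing "cdcb" and "caab" position by position:
  Position 0: 'c' vs 'c' => same
  Position 1: 'd' vs 'a' => DIFFER
  Position 2: 'c' vs 'a' => DIFFER
  Position 3: 'b' vs 'b' => same
Positions that differ: 2

2


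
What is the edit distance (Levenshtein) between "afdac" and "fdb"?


Computing edit distance: "afdac" -> "fdb"
DP table:
           f    d    b
      0    1    2    3
  a   1    1    2    3
  f   2    1    2    3
  d   3    2    1    2
  a   4    3    2    2
  c   5    4    3    3
Edit distance = dp[5][3] = 3

3


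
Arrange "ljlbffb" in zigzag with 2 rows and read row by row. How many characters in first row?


Zigzag "ljlbffb" into 2 rows:
Placing characters:
  'l' => row 0
  'j' => row 1
  'l' => row 0
  'b' => row 1
  'f' => row 0
  'f' => row 1
  'b' => row 0
Rows:
  Row 0: "llfb"
  Row 1: "jbf"
First row length: 4

4


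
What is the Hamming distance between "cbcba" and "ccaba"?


Comparing "cbcba" and "ccaba" position by position:
  Position 0: 'c' vs 'c' => same
  Position 1: 'b' vs 'c' => differ
  Position 2: 'c' vs 'a' => differ
  Position 3: 'b' vs 'b' => same
  Position 4: 'a' vs 'a' => same
Total differences (Hamming distance): 2

2


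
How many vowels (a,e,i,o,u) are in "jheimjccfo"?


Input: jheimjccfo
Checking each character:
  'j' at position 0: consonant
  'h' at position 1: consonant
  'e' at position 2: vowel (running total: 1)
  'i' at position 3: vowel (running total: 2)
  'm' at position 4: consonant
  'j' at position 5: consonant
  'c' at position 6: consonant
  'c' at position 7: consonant
  'f' at position 8: consonant
  'o' at position 9: vowel (running total: 3)
Total vowels: 3

3


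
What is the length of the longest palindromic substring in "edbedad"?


Input: "edbedad"
Checking substrings for palindromes:
  [4:7] "dad" (len 3) => palindrome
Longest palindromic substring: "dad" with length 3

3


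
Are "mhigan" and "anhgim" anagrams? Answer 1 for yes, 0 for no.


Strings: "mhigan", "anhgim"
Sorted first:  aghimn
Sorted second: aghimn
Sorted forms match => anagrams

1


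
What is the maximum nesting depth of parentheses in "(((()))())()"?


Input: "(((()))())()"
Tracking depth:
  Position 0 '(': depth becomes 1
  Position 1 '(': depth becomes 2
  Position 2 '(': depth becomes 3
  Position 3 '(': depth becomes 4
  Position 4 ')': depth becomes 3
  Position 5 ')': depth becomes 2
  Position 6 ')': depth becomes 1
  Position 7 '(': depth becomes 2
  Position 8 ')': depth becomes 1
  Position 9 ')': depth becomes 0
  Position 10 '(': depth becomes 1
  Position 11 ')': depth becomes 0
Maximum depth reached: 4

4


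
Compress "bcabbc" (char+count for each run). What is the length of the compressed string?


Input: bcabbc
Runs:
  'b' x 1 => "b1"
  'c' x 1 => "c1"
  'a' x 1 => "a1"
  'b' x 2 => "b2"
  'c' x 1 => "c1"
Compressed: "b1c1a1b2c1"
Compressed length: 10

10


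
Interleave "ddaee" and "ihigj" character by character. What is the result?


Interleaving "ddaee" and "ihigj":
  Position 0: 'd' from first, 'i' from second => "di"
  Position 1: 'd' from first, 'h' from second => "dh"
  Position 2: 'a' from first, 'i' from second => "ai"
  Position 3: 'e' from first, 'g' from second => "eg"
  Position 4: 'e' from first, 'j' from second => "ej"
Result: didhaiegej

didhaiegej


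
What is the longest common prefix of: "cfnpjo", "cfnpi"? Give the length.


Words: cfnpjo, cfnpi
  Position 0: all 'c' => match
  Position 1: all 'f' => match
  Position 2: all 'n' => match
  Position 3: all 'p' => match
  Position 4: ('j', 'i') => mismatch, stop
LCP = "cfnp" (length 4)

4


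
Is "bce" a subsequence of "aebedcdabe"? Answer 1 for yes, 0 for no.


Check if "bce" is a subsequence of "aebedcdabe"
Greedy scan:
  Position 0 ('a'): no match needed
  Position 1 ('e'): no match needed
  Position 2 ('b'): matches sub[0] = 'b'
  Position 3 ('e'): no match needed
  Position 4 ('d'): no match needed
  Position 5 ('c'): matches sub[1] = 'c'
  Position 6 ('d'): no match needed
  Position 7 ('a'): no match needed
  Position 8 ('b'): no match needed
  Position 9 ('e'): matches sub[2] = 'e'
All 3 characters matched => is a subsequence

1


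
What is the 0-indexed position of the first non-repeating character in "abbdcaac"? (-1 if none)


Input: abbdcaac
Character frequencies:
  'a': 3
  'b': 2
  'c': 2
  'd': 1
Scanning left to right for freq == 1:
  Position 0 ('a'): freq=3, skip
  Position 1 ('b'): freq=2, skip
  Position 2 ('b'): freq=2, skip
  Position 3 ('d'): unique! => answer = 3

3


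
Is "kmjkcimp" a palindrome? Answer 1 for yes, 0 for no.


Input: kmjkcimp
Reversed: pmickjmk
  Compare pos 0 ('k') with pos 7 ('p'): MISMATCH
  Compare pos 1 ('m') with pos 6 ('m'): match
  Compare pos 2 ('j') with pos 5 ('i'): MISMATCH
  Compare pos 3 ('k') with pos 4 ('c'): MISMATCH
Result: not a palindrome

0


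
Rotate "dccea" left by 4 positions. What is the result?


Input: "dccea", rotate left by 4
First 4 characters: "dcce"
Remaining characters: "a"
Concatenate remaining + first: "a" + "dcce" = "adcce"

adcce


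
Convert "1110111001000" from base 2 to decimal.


Input: "1110111001000" in base 2
Positional expansion:
  Digit '1' (value 1) x 2^12 = 4096
  Digit '1' (value 1) x 2^11 = 2048
  Digit '1' (value 1) x 2^10 = 1024
  Digit '0' (value 0) x 2^9 = 0
  Digit '1' (value 1) x 2^8 = 256
  Digit '1' (value 1) x 2^7 = 128
  Digit '1' (value 1) x 2^6 = 64
  Digit '0' (value 0) x 2^5 = 0
  Digit '0' (value 0) x 2^4 = 0
  Digit '1' (value 1) x 2^3 = 8
  Digit '0' (value 0) x 2^2 = 0
  Digit '0' (value 0) x 2^1 = 0
  Digit '0' (value 0) x 2^0 = 0
Sum = 7624

7624


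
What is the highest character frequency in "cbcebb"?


Input: cbcebb
Character counts:
  'b': 3
  'c': 2
  'e': 1
Maximum frequency: 3

3


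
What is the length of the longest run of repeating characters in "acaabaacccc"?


Input: "acaabaacccc"
Scanning for longest run:
  Position 1 ('c'): new char, reset run to 1
  Position 2 ('a'): new char, reset run to 1
  Position 3 ('a'): continues run of 'a', length=2
  Position 4 ('b'): new char, reset run to 1
  Position 5 ('a'): new char, reset run to 1
  Position 6 ('a'): continues run of 'a', length=2
  Position 7 ('c'): new char, reset run to 1
  Position 8 ('c'): continues run of 'c', length=2
  Position 9 ('c'): continues run of 'c', length=3
  Position 10 ('c'): continues run of 'c', length=4
Longest run: 'c' with length 4

4


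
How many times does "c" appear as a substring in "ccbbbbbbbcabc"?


Searching for "c" in "ccbbbbbbbcabc"
Scanning each position:
  Position 0: "c" => MATCH
  Position 1: "c" => MATCH
  Position 2: "b" => no
  Position 3: "b" => no
  Position 4: "b" => no
  Position 5: "b" => no
  Position 6: "b" => no
  Position 7: "b" => no
  Position 8: "b" => no
  Position 9: "c" => MATCH
  Position 10: "a" => no
  Position 11: "b" => no
  Position 12: "c" => MATCH
Total occurrences: 4

4


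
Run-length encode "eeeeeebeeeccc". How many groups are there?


Input: eeeeeebeeeccc
Scanning for consecutive runs:
  Group 1: 'e' x 6 (positions 0-5)
  Group 2: 'b' x 1 (positions 6-6)
  Group 3: 'e' x 3 (positions 7-9)
  Group 4: 'c' x 3 (positions 10-12)
Total groups: 4

4


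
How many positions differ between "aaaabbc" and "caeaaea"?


Comparing "aaaabbc" and "caeaaea" position by position:
  Position 0: 'a' vs 'c' => DIFFER
  Position 1: 'a' vs 'a' => same
  Position 2: 'a' vs 'e' => DIFFER
  Position 3: 'a' vs 'a' => same
  Position 4: 'b' vs 'a' => DIFFER
  Position 5: 'b' vs 'e' => DIFFER
  Position 6: 'c' vs 'a' => DIFFER
Positions that differ: 5

5


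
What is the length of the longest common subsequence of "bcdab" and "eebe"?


LCS of "bcdab" and "eebe"
DP table:
           e    e    b    e
      0    0    0    0    0
  b   0    0    0    1    1
  c   0    0    0    1    1
  d   0    0    0    1    1
  a   0    0    0    1    1
  b   0    0    0    1    1
LCS length = dp[5][4] = 1

1


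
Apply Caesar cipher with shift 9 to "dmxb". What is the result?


Caesar cipher: shift "dmxb" by 9
  'd' (pos 3) + 9 = pos 12 = 'm'
  'm' (pos 12) + 9 = pos 21 = 'v'
  'x' (pos 23) + 9 = pos 6 = 'g'
  'b' (pos 1) + 9 = pos 10 = 'k'
Result: mvgk

mvgk


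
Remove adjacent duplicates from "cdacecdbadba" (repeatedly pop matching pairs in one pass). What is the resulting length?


Input: cdacecdbadba
Stack-based adjacent duplicate removal:
  Read 'c': push. Stack: c
  Read 'd': push. Stack: cd
  Read 'a': push. Stack: cda
  Read 'c': push. Stack: cdac
  Read 'e': push. Stack: cdace
  Read 'c': push. Stack: cdacec
  Read 'd': push. Stack: cdacecd
  Read 'b': push. Stack: cdacecdb
  Read 'a': push. Stack: cdacecdba
  Read 'd': push. Stack: cdacecdbad
  Read 'b': push. Stack: cdacecdbadb
  Read 'a': push. Stack: cdacecdbadba
Final stack: "cdacecdbadba" (length 12)

12


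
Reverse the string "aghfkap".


Input: aghfkap
Reading characters right to left:
  Position 6: 'p'
  Position 5: 'a'
  Position 4: 'k'
  Position 3: 'f'
  Position 2: 'h'
  Position 1: 'g'
  Position 0: 'a'
Reversed: pakfhga

pakfhga


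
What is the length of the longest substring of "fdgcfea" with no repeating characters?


Input: "fdgcfea"
Sliding window (track last position of each char):
  Position 0 ('f'): window [0,0] length 1 -- new best
  Position 1 ('d'): window [0,1] length 2 -- new best
  Position 2 ('g'): window [0,2] length 3 -- new best
  Position 3 ('c'): window [0,3] length 4 -- new best
  Position 4 ('f'): repeat (last at 0), move window start to 1
  Position 4 ('f'): window [1,4] length 4
  Position 5 ('e'): window [1,5] length 5 -- new best
  Position 6 ('a'): window [1,6] length 6 -- new best
Longest substring with no repeats: "dgcfea" with length 6

6


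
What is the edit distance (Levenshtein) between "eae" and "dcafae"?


Computing edit distance: "eae" -> "dcafae"
DP table:
           d    c    a    f    a    e
      0    1    2    3    4    5    6
  e   1    1    2    3    4    5    5
  a   2    2    2    2    3    4    5
  e   3    3    3    3    3    4    4
Edit distance = dp[3][6] = 4

4


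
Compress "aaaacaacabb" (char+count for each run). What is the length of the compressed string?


Input: aaaacaacabb
Runs:
  'a' x 4 => "a4"
  'c' x 1 => "c1"
  'a' x 2 => "a2"
  'c' x 1 => "c1"
  'a' x 1 => "a1"
  'b' x 2 => "b2"
Compressed: "a4c1a2c1a1b2"
Compressed length: 12

12


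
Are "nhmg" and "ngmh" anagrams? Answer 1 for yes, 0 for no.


Strings: "nhmg", "ngmh"
Sorted first:  ghmn
Sorted second: ghmn
Sorted forms match => anagrams

1


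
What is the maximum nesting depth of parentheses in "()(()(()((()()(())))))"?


Input: "()(()(()((()()(())))))"
Tracking depth:
  Position 0 '(': depth becomes 1
  Position 1 ')': depth becomes 0
  Position 2 '(': depth becomes 1
  Position 3 '(': depth becomes 2
  Position 4 ')': depth becomes 1
  Position 5 '(': depth becomes 2
  Position 6 '(': depth becomes 3
  Position 7 ')': depth becomes 2
  Position 8 '(': depth becomes 3
  Position 9 '(': depth becomes 4
  Position 10 '(': depth becomes 5
  Position 11 ')': depth becomes 4
  Position 12 '(': depth becomes 5
  Position 13 ')': depth becomes 4
  Position 14 '(': depth becomes 5
  Position 15 '(': depth becomes 6
  Position 16 ')': depth becomes 5
  Position 17 ')': depth becomes 4
  Position 18 ')': depth becomes 3
  Position 19 ')': depth becomes 2
  Position 20 ')': depth becomes 1
  Position 21 ')': depth becomes 0
Maximum depth reached: 6

6


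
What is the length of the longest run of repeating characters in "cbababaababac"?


Input: "cbababaababac"
Scanning for longest run:
  Position 1 ('b'): new char, reset run to 1
  Position 2 ('a'): new char, reset run to 1
  Position 3 ('b'): new char, reset run to 1
  Position 4 ('a'): new char, reset run to 1
  Position 5 ('b'): new char, reset run to 1
  Position 6 ('a'): new char, reset run to 1
  Position 7 ('a'): continues run of 'a', length=2
  Position 8 ('b'): new char, reset run to 1
  Position 9 ('a'): new char, reset run to 1
  Position 10 ('b'): new char, reset run to 1
  Position 11 ('a'): new char, reset run to 1
  Position 12 ('c'): new char, reset run to 1
Longest run: 'a' with length 2

2


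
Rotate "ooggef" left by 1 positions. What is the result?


Input: "ooggef", rotate left by 1
First 1 characters: "o"
Remaining characters: "oggef"
Concatenate remaining + first: "oggef" + "o" = "oggefo"

oggefo


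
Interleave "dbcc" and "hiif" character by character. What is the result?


Interleaving "dbcc" and "hiif":
  Position 0: 'd' from first, 'h' from second => "dh"
  Position 1: 'b' from first, 'i' from second => "bi"
  Position 2: 'c' from first, 'i' from second => "ci"
  Position 3: 'c' from first, 'f' from second => "cf"
Result: dhbicicf

dhbicicf


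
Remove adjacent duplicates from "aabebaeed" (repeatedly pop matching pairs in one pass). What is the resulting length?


Input: aabebaeed
Stack-based adjacent duplicate removal:
  Read 'a': push. Stack: a
  Read 'a': matches stack top 'a' => pop. Stack: (empty)
  Read 'b': push. Stack: b
  Read 'e': push. Stack: be
  Read 'b': push. Stack: beb
  Read 'a': push. Stack: beba
  Read 'e': push. Stack: bebae
  Read 'e': matches stack top 'e' => pop. Stack: beba
  Read 'd': push. Stack: bebad
Final stack: "bebad" (length 5)

5


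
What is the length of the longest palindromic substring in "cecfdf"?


Input: "cecfdf"
Checking substrings for palindromes:
  [0:3] "cec" (len 3) => palindrome
  [3:6] "fdf" (len 3) => palindrome
Longest palindromic substring: "cec" with length 3

3


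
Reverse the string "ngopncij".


Input: ngopncij
Reading characters right to left:
  Position 7: 'j'
  Position 6: 'i'
  Position 5: 'c'
  Position 4: 'n'
  Position 3: 'p'
  Position 2: 'o'
  Position 1: 'g'
  Position 0: 'n'
Reversed: jicnpogn

jicnpogn


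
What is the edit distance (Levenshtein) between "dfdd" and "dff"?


Computing edit distance: "dfdd" -> "dff"
DP table:
           d    f    f
      0    1    2    3
  d   1    0    1    2
  f   2    1    0    1
  d   3    2    1    1
  d   4    3    2    2
Edit distance = dp[4][3] = 2

2


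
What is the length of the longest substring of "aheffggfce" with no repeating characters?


Input: "aheffggfce"
Sliding window (track last position of each char):
  Position 0 ('a'): window [0,0] length 1 -- new best
  Position 1 ('h'): window [0,1] length 2 -- new best
  Position 2 ('e'): window [0,2] length 3 -- new best
  Position 3 ('f'): window [0,3] length 4 -- new best
  Position 4 ('f'): repeat (last at 3), move window start to 4
  Position 4 ('f'): window [4,4] length 1
  Position 5 ('g'): window [4,5] length 2
  Position 6 ('g'): repeat (last at 5), move window start to 6
  Position 6 ('g'): window [6,6] length 1
  Position 7 ('f'): window [6,7] length 2
  Position 8 ('c'): window [6,8] length 3
  Position 9 ('e'): window [6,9] length 4
Longest substring with no repeats: "ahef" with length 4

4


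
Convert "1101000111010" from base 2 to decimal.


Input: "1101000111010" in base 2
Positional expansion:
  Digit '1' (value 1) x 2^12 = 4096
  Digit '1' (value 1) x 2^11 = 2048
  Digit '0' (value 0) x 2^10 = 0
  Digit '1' (value 1) x 2^9 = 512
  Digit '0' (value 0) x 2^8 = 0
  Digit '0' (value 0) x 2^7 = 0
  Digit '0' (value 0) x 2^6 = 0
  Digit '1' (value 1) x 2^5 = 32
  Digit '1' (value 1) x 2^4 = 16
  Digit '1' (value 1) x 2^3 = 8
  Digit '0' (value 0) x 2^2 = 0
  Digit '1' (value 1) x 2^1 = 2
  Digit '0' (value 0) x 2^0 = 0
Sum = 6714

6714


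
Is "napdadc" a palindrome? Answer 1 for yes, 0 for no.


Input: napdadc
Reversed: cdadpan
  Compare pos 0 ('n') with pos 6 ('c'): MISMATCH
  Compare pos 1 ('a') with pos 5 ('d'): MISMATCH
  Compare pos 2 ('p') with pos 4 ('a'): MISMATCH
Result: not a palindrome

0


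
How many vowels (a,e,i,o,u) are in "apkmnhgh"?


Input: apkmnhgh
Checking each character:
  'a' at position 0: vowel (running total: 1)
  'p' at position 1: consonant
  'k' at position 2: consonant
  'm' at position 3: consonant
  'n' at position 4: consonant
  'h' at position 5: consonant
  'g' at position 6: consonant
  'h' at position 7: consonant
Total vowels: 1

1


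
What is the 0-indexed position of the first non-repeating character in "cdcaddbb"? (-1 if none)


Input: cdcaddbb
Character frequencies:
  'a': 1
  'b': 2
  'c': 2
  'd': 3
Scanning left to right for freq == 1:
  Position 0 ('c'): freq=2, skip
  Position 1 ('d'): freq=3, skip
  Position 2 ('c'): freq=2, skip
  Position 3 ('a'): unique! => answer = 3

3


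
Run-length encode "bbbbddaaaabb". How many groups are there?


Input: bbbbddaaaabb
Scanning for consecutive runs:
  Group 1: 'b' x 4 (positions 0-3)
  Group 2: 'd' x 2 (positions 4-5)
  Group 3: 'a' x 4 (positions 6-9)
  Group 4: 'b' x 2 (positions 10-11)
Total groups: 4

4


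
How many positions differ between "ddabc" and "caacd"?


Comparing "ddabc" and "caacd" position by position:
  Position 0: 'd' vs 'c' => DIFFER
  Position 1: 'd' vs 'a' => DIFFER
  Position 2: 'a' vs 'a' => same
  Position 3: 'b' vs 'c' => DIFFER
  Position 4: 'c' vs 'd' => DIFFER
Positions that differ: 4

4


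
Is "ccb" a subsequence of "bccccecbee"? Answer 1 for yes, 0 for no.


Check if "ccb" is a subsequence of "bccccecbee"
Greedy scan:
  Position 0 ('b'): no match needed
  Position 1 ('c'): matches sub[0] = 'c'
  Position 2 ('c'): matches sub[1] = 'c'
  Position 3 ('c'): no match needed
  Position 4 ('c'): no match needed
  Position 5 ('e'): no match needed
  Position 6 ('c'): no match needed
  Position 7 ('b'): matches sub[2] = 'b'
  Position 8 ('e'): no match needed
  Position 9 ('e'): no match needed
All 3 characters matched => is a subsequence

1


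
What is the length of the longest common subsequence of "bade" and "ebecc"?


LCS of "bade" and "ebecc"
DP table:
           e    b    e    c    c
      0    0    0    0    0    0
  b   0    0    1    1    1    1
  a   0    0    1    1    1    1
  d   0    0    1    1    1    1
  e   0    1    1    2    2    2
LCS length = dp[4][5] = 2

2


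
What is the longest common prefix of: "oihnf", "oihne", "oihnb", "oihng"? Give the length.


Words: oihnf, oihne, oihnb, oihng
  Position 0: all 'o' => match
  Position 1: all 'i' => match
  Position 2: all 'h' => match
  Position 3: all 'n' => match
  Position 4: ('f', 'e', 'b', 'g') => mismatch, stop
LCP = "oihn" (length 4)

4


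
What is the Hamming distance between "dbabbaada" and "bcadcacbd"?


Comparing "dbabbaada" and "bcadcacbd" position by position:
  Position 0: 'd' vs 'b' => differ
  Position 1: 'b' vs 'c' => differ
  Position 2: 'a' vs 'a' => same
  Position 3: 'b' vs 'd' => differ
  Position 4: 'b' vs 'c' => differ
  Position 5: 'a' vs 'a' => same
  Position 6: 'a' vs 'c' => differ
  Position 7: 'd' vs 'b' => differ
  Position 8: 'a' vs 'd' => differ
Total differences (Hamming distance): 7

7


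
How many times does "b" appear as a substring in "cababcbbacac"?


Searching for "b" in "cababcbbacac"
Scanning each position:
  Position 0: "c" => no
  Position 1: "a" => no
  Position 2: "b" => MATCH
  Position 3: "a" => no
  Position 4: "b" => MATCH
  Position 5: "c" => no
  Position 6: "b" => MATCH
  Position 7: "b" => MATCH
  Position 8: "a" => no
  Position 9: "c" => no
  Position 10: "a" => no
  Position 11: "c" => no
Total occurrences: 4

4


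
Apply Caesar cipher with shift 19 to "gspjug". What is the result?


Caesar cipher: shift "gspjug" by 19
  'g' (pos 6) + 19 = pos 25 = 'z'
  's' (pos 18) + 19 = pos 11 = 'l'
  'p' (pos 15) + 19 = pos 8 = 'i'
  'j' (pos 9) + 19 = pos 2 = 'c'
  'u' (pos 20) + 19 = pos 13 = 'n'
  'g' (pos 6) + 19 = pos 25 = 'z'
Result: zlicnz

zlicnz


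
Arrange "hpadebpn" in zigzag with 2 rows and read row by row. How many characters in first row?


Zigzag "hpadebpn" into 2 rows:
Placing characters:
  'h' => row 0
  'p' => row 1
  'a' => row 0
  'd' => row 1
  'e' => row 0
  'b' => row 1
  'p' => row 0
  'n' => row 1
Rows:
  Row 0: "haep"
  Row 1: "pdbn"
First row length: 4

4


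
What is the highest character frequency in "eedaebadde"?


Input: eedaebadde
Character counts:
  'a': 2
  'b': 1
  'd': 3
  'e': 4
Maximum frequency: 4

4


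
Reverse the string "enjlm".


Input: enjlm
Reading characters right to left:
  Position 4: 'm'
  Position 3: 'l'
  Position 2: 'j'
  Position 1: 'n'
  Position 0: 'e'
Reversed: mljne

mljne


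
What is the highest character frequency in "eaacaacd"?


Input: eaacaacd
Character counts:
  'a': 4
  'c': 2
  'd': 1
  'e': 1
Maximum frequency: 4

4


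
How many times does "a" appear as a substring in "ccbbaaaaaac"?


Searching for "a" in "ccbbaaaaaac"
Scanning each position:
  Position 0: "c" => no
  Position 1: "c" => no
  Position 2: "b" => no
  Position 3: "b" => no
  Position 4: "a" => MATCH
  Position 5: "a" => MATCH
  Position 6: "a" => MATCH
  Position 7: "a" => MATCH
  Position 8: "a" => MATCH
  Position 9: "a" => MATCH
  Position 10: "c" => no
Total occurrences: 6

6


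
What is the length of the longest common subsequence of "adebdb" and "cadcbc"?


LCS of "adebdb" and "cadcbc"
DP table:
           c    a    d    c    b    c
      0    0    0    0    0    0    0
  a   0    0    1    1    1    1    1
  d   0    0    1    2    2    2    2
  e   0    0    1    2    2    2    2
  b   0    0    1    2    2    3    3
  d   0    0    1    2    2    3    3
  b   0    0    1    2    2    3    3
LCS length = dp[6][6] = 3

3


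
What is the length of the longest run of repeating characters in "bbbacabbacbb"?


Input: "bbbacabbacbb"
Scanning for longest run:
  Position 1 ('b'): continues run of 'b', length=2
  Position 2 ('b'): continues run of 'b', length=3
  Position 3 ('a'): new char, reset run to 1
  Position 4 ('c'): new char, reset run to 1
  Position 5 ('a'): new char, reset run to 1
  Position 6 ('b'): new char, reset run to 1
  Position 7 ('b'): continues run of 'b', length=2
  Position 8 ('a'): new char, reset run to 1
  Position 9 ('c'): new char, reset run to 1
  Position 10 ('b'): new char, reset run to 1
  Position 11 ('b'): continues run of 'b', length=2
Longest run: 'b' with length 3

3


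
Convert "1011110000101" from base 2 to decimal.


Input: "1011110000101" in base 2
Positional expansion:
  Digit '1' (value 1) x 2^12 = 4096
  Digit '0' (value 0) x 2^11 = 0
  Digit '1' (value 1) x 2^10 = 1024
  Digit '1' (value 1) x 2^9 = 512
  Digit '1' (value 1) x 2^8 = 256
  Digit '1' (value 1) x 2^7 = 128
  Digit '0' (value 0) x 2^6 = 0
  Digit '0' (value 0) x 2^5 = 0
  Digit '0' (value 0) x 2^4 = 0
  Digit '0' (value 0) x 2^3 = 0
  Digit '1' (value 1) x 2^2 = 4
  Digit '0' (value 0) x 2^1 = 0
  Digit '1' (value 1) x 2^0 = 1
Sum = 6021

6021


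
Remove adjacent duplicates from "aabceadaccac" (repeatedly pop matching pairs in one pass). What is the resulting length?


Input: aabceadaccac
Stack-based adjacent duplicate removal:
  Read 'a': push. Stack: a
  Read 'a': matches stack top 'a' => pop. Stack: (empty)
  Read 'b': push. Stack: b
  Read 'c': push. Stack: bc
  Read 'e': push. Stack: bce
  Read 'a': push. Stack: bcea
  Read 'd': push. Stack: bcead
  Read 'a': push. Stack: bceada
  Read 'c': push. Stack: bceadac
  Read 'c': matches stack top 'c' => pop. Stack: bceada
  Read 'a': matches stack top 'a' => pop. Stack: bcead
  Read 'c': push. Stack: bceadc
Final stack: "bceadc" (length 6)

6


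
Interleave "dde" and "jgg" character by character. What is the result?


Interleaving "dde" and "jgg":
  Position 0: 'd' from first, 'j' from second => "dj"
  Position 1: 'd' from first, 'g' from second => "dg"
  Position 2: 'e' from first, 'g' from second => "eg"
Result: djdgeg

djdgeg


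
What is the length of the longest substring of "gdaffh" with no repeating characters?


Input: "gdaffh"
Sliding window (track last position of each char):
  Position 0 ('g'): window [0,0] length 1 -- new best
  Position 1 ('d'): window [0,1] length 2 -- new best
  Position 2 ('a'): window [0,2] length 3 -- new best
  Position 3 ('f'): window [0,3] length 4 -- new best
  Position 4 ('f'): repeat (last at 3), move window start to 4
  Position 4 ('f'): window [4,4] length 1
  Position 5 ('h'): window [4,5] length 2
Longest substring with no repeats: "gdaf" with length 4

4


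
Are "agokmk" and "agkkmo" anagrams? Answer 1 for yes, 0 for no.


Strings: "agokmk", "agkkmo"
Sorted first:  agkkmo
Sorted second: agkkmo
Sorted forms match => anagrams

1


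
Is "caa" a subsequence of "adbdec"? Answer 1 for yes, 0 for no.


Check if "caa" is a subsequence of "adbdec"
Greedy scan:
  Position 0 ('a'): no match needed
  Position 1 ('d'): no match needed
  Position 2 ('b'): no match needed
  Position 3 ('d'): no match needed
  Position 4 ('e'): no match needed
  Position 5 ('c'): matches sub[0] = 'c'
Only matched 1/3 characters => not a subsequence

0


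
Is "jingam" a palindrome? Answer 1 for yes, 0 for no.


Input: jingam
Reversed: magnij
  Compare pos 0 ('j') with pos 5 ('m'): MISMATCH
  Compare pos 1 ('i') with pos 4 ('a'): MISMATCH
  Compare pos 2 ('n') with pos 3 ('g'): MISMATCH
Result: not a palindrome

0


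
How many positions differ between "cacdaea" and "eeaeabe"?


Comparing "cacdaea" and "eeaeabe" position by position:
  Position 0: 'c' vs 'e' => DIFFER
  Position 1: 'a' vs 'e' => DIFFER
  Position 2: 'c' vs 'a' => DIFFER
  Position 3: 'd' vs 'e' => DIFFER
  Position 4: 'a' vs 'a' => same
  Position 5: 'e' vs 'b' => DIFFER
  Position 6: 'a' vs 'e' => DIFFER
Positions that differ: 6

6


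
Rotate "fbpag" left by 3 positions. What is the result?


Input: "fbpag", rotate left by 3
First 3 characters: "fbp"
Remaining characters: "ag"
Concatenate remaining + first: "ag" + "fbp" = "agfbp"

agfbp


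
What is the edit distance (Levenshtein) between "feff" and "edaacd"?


Computing edit distance: "feff" -> "edaacd"
DP table:
           e    d    a    a    c    d
      0    1    2    3    4    5    6
  f   1    1    2    3    4    5    6
  e   2    1    2    3    4    5    6
  f   3    2    2    3    4    5    6
  f   4    3    3    3    4    5    6
Edit distance = dp[4][6] = 6

6


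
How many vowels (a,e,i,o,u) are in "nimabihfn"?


Input: nimabihfn
Checking each character:
  'n' at position 0: consonant
  'i' at position 1: vowel (running total: 1)
  'm' at position 2: consonant
  'a' at position 3: vowel (running total: 2)
  'b' at position 4: consonant
  'i' at position 5: vowel (running total: 3)
  'h' at position 6: consonant
  'f' at position 7: consonant
  'n' at position 8: consonant
Total vowels: 3

3


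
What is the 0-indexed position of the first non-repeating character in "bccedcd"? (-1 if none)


Input: bccedcd
Character frequencies:
  'b': 1
  'c': 3
  'd': 2
  'e': 1
Scanning left to right for freq == 1:
  Position 0 ('b'): unique! => answer = 0

0


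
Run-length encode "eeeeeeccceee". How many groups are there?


Input: eeeeeeccceee
Scanning for consecutive runs:
  Group 1: 'e' x 6 (positions 0-5)
  Group 2: 'c' x 3 (positions 6-8)
  Group 3: 'e' x 3 (positions 9-11)
Total groups: 3

3


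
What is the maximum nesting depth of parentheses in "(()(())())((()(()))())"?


Input: "(()(())())((()(()))())"
Tracking depth:
  Position 0 '(': depth becomes 1
  Position 1 '(': depth becomes 2
  Position 2 ')': depth becomes 1
  Position 3 '(': depth becomes 2
  Position 4 '(': depth becomes 3
  Position 5 ')': depth becomes 2
  Position 6 ')': depth becomes 1
  Position 7 '(': depth becomes 2
  Position 8 ')': depth becomes 1
  Position 9 ')': depth becomes 0
  Position 10 '(': depth becomes 1
  Position 11 '(': depth becomes 2
  Position 12 '(': depth becomes 3
  Position 13 ')': depth becomes 2
  Position 14 '(': depth becomes 3
  Position 15 '(': depth becomes 4
  Position 16 ')': depth becomes 3
  Position 17 ')': depth becomes 2
  Position 18 ')': depth becomes 1
  Position 19 '(': depth becomes 2
  Position 20 ')': depth becomes 1
  Position 21 ')': depth becomes 0
Maximum depth reached: 4

4
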